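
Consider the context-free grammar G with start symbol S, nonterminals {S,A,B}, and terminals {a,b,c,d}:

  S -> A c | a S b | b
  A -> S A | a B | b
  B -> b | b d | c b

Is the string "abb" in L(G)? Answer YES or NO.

CNF form of G:
  S -> A T3 | T0 X4 | b
  A -> S A | T0 B | b
  B -> T1 T2 | T3 T1 | b
  T0 -> a
  T1 -> b
  T2 -> d
  T3 -> c
  X4 -> S T1

CYK table (by increasing span):
  cell(0,0) a: {T0}  orig:{}
  cell(1,1) b: {A,B,S,T1}  orig:{A,B,S}
  cell(2,2) b: {A,B,S,T1}  orig:{A,B,S}
  cell(0,1) ab: {A}
  cell(1,2) bb: {A,X4}  orig:{A}
  cell(0,2) abb: {S}

S ∈ T[0,2] ⇒ YES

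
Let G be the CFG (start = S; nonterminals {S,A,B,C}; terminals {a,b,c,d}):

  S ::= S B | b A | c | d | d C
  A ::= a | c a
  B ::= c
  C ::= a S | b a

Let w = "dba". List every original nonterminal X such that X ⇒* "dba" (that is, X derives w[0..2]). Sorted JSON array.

CNF form of G:
  S -> S B | T2 A | T3 C | c | d
  A -> T0 T1 | a
  B -> c
  C -> T1 S | T2 T1
  T0 -> c
  T1 -> a
  T2 -> b
  T3 -> d

Fill CYK table bottom-up, restricted to cells inside w[0..2]:
  T[0,0] 'd' = {S,T3}  orig:{S}
  T[1,1] 'b' = {T2}  orig:{}
  T[2,2] 'a' = {A,T1}  orig:{A}
  T[0,1] 'db' = ∅
  T[1,2] 'ba' = {C,S}
  T[0,2] 'dba' = {S}

Original NTs in T[0,2] deriving "dba": ["S"]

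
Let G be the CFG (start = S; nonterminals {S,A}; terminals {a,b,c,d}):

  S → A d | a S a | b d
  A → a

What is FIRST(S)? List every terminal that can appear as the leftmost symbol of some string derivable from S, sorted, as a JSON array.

FIRST iteration:
round 1:
  A via A→a: +{a}
  S via S→A d: +{a}
  S via S→b d: +{b}
  FIRST(S)={a,b}  FIRST(A)={a}
round 2: (no change)
  FIRST(S)={a,b}  FIRST(A)={a}

FIRST(S) = ["a", "b"]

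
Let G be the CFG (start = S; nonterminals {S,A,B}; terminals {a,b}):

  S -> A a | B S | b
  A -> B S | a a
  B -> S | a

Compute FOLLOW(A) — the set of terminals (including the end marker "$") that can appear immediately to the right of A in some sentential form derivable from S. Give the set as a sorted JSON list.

FIRST iteration:
iter 1:
  A via A→a a: +{a}
  B via B→a: +{a}
  S via S→A a: +{a}
  S via S→b: +{b}
  FIRST(S)={a,b}  FIRST(A)={a}  FIRST(B)={a}
iter 2:
  B via B→S: +{b}
  FIRST(S)={a,b}  FIRST(A)={a}  FIRST(B)={a,b}
iter 3:
  A via A→B S: +{b}
  FIRST(S)={a,b}  FIRST(A)={a,b}  FIRST(B)={a,b}
iter 4: done
  FIRST(S)={a,b}  FIRST(A)={a,b}  FIRST(B)={a,b}

FOLLOW sets:
initialize: $ ∈ FOLLOW(S)
[1]
  A→B S: FOLLOW(B) ⊇ FIRST(S) = {a,b}; new: +{a,b}
  B→S: FOLLOW(S) ⊇ FOLLOW(B) ⊇ {a,b}; new: +{a,b}
  S→A a: FOLLOW(A) ⊇ FIRST(a) = {a}; new: +{a}
  FOLLOW[S]={$,a,b}  FOLLOW[A]={a}  FOLLOW[B]={a,b}
[2] (stable)
  FOLLOW[S]={$,a,b}  FOLLOW[A]={a}  FOLLOW[B]={a,b}

FOLLOW(A) = ["a"]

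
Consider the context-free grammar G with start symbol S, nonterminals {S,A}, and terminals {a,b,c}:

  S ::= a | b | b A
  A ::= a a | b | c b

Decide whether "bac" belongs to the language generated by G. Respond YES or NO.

CNF form of G:
  S -> T2 A | a | b
  A -> T0 T0 | T1 T2 | b
  T0 -> a
  T1 -> c
  T2 -> b

CYK table (by increasing span):
  cell(0,0) b: {A,S,T2}  orig:{A,S}
  cell(1,1) a: {S,T0}  orig:{S}
  cell(2,2) c: {T1}  orig:{}
  cell(0,1) ba: ∅
  cell(1,2) ac: ∅
  cell(0,2) bac: ∅

S ∉ T[0,2] ⇒ NO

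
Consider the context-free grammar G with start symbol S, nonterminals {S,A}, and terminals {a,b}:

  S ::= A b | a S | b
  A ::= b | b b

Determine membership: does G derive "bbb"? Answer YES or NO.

Convert to CNF:
  S -> A T0 | T1 S | b
  A -> T0 T0 | b
  T0 -> b
  T1 -> a

Fill CYK table bottom-up:
  cell(0,0) b: {A,S,T0}  orig:{A,S}
  cell(1,1) b: {A,S,T0}  orig:{A,S}
  cell(2,2) b: {A,S,T0}  orig:{A,S}
  cell(0,1) bb: {A,S}
  cell(1,2) bb: {A,S}
  cell(0,2) bbb: {S}

S ∈ T[0,2] ⇒ YES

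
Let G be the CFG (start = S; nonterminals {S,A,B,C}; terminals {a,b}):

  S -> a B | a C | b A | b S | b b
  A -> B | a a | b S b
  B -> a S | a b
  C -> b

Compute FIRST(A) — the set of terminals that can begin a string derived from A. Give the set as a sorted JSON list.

FIRST sets, iterate to fixpoint:
[1]
  A via A→a a: +{a}
  A via A→b S b: +{b}
  B via B→a S: +{a}
  C via C→b: +{b}
  S via S→a B: +{a}
  S via S→b A: +{b}
  FIRST(S)={a,b}  FIRST(A)={a,b}  FIRST(B)={a}  FIRST(C)={b}
[2] done
  FIRST(S)={a,b}  FIRST(A)={a,b}  FIRST(B)={a}  FIRST(C)={b}

FIRST(A) = ["a", "b"]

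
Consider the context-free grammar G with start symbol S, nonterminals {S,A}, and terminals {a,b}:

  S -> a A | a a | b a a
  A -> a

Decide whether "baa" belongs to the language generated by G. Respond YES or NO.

CNF form of G:
  S -> T0 A | T0 T0 | T1 X2
  A -> a
  T0 -> a
  T1 -> b
  X2 -> T0 T0

CYK fill:
  T[0,0] 'b' = {T1}  orig:{}
  T[1,1] 'a' = {A,T0}  orig:{A}
  T[2,2] 'a' = {A,T0}  orig:{A}
  T[0,1] 'ba' = ∅
  T[1,2] 'aa' = {S,X2}  orig:{S}
  T[0,2] 'baa' = {S}

S ∈ T[0,2] ⇒ YES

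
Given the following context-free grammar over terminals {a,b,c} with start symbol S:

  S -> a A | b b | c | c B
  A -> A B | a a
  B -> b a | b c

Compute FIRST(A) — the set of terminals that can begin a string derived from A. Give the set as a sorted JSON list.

FIRST sets, iterate to fixpoint:
[1]
  A via A→a a: +{a}
  B via B→b a: +{b}
  S via S→a A: +{a}
  S via S→b b: +{b}
  S via S→c: +{c}
  FIRST(S)={a,b,c}  FIRST(A)={a}  FIRST(B)={b}
[2] (stable)
  FIRST(S)={a,b,c}  FIRST(A)={a}  FIRST(B)={b}

FIRST(A) = ["a"]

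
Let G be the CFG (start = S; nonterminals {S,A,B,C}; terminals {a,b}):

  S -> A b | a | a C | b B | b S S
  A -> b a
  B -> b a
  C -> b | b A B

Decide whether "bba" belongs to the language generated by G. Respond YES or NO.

Convert to CNF:
  S -> A T0 | T0 B | T0 X3 | T1 C | a
  A -> T0 T1
  B -> T0 T1
  C -> T0 X2 | b
  T0 -> b
  T1 -> a
  X2 -> A B
  X3 -> S S

CYK fill:
  [0..0]={C,T0}  "b"  orig:{C}
  [1..1]={C,T0}  "b"  orig:{C}
  [2..2]={S,T1}  "a"  orig:{S}
  [0..1]=∅  "bb"
  [1..2]={A,B}  "ba"
  [0..2]={S}  "bba"

S ∈ T[0,2] ⇒ YES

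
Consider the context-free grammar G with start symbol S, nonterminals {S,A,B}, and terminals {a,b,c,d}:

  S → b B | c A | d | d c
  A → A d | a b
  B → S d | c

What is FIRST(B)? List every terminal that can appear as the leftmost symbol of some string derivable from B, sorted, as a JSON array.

Compute FIRST by fixpoint:
[1]
  A via A→a b: +{a}
  B via B→c: +{c}
  S via S→b B: +{b}
  S via S→c A: +{c}
  S via S→d: +{d}
  FIRST(S)={b,c,d}  FIRST(A)={a}  FIRST(B)={c}
[2]
  B via B→S d: +{b,d}
  FIRST(S)={b,c,d}  FIRST(A)={a}  FIRST(B)={b,c,d}
[3] done
  FIRST(S)={b,c,d}  FIRST(A)={a}  FIRST(B)={b,c,d}

FIRST(B) = ["b", "c", "d"]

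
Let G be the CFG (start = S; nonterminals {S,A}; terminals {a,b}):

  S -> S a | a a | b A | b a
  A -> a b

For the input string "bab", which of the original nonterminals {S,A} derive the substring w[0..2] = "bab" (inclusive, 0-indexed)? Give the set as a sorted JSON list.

Convert to CNF:
  S -> S T0 | T0 T0 | T1 A | T1 T0
  A -> T0 T1
  T0 -> a
  T1 -> b

Fill CYK table bottom-up — only the sub-triangle for w[0..2]:
  cell(0,0) b: {T1}  orig:{}
  cell(1,1) a: {T0}  orig:{}
  cell(2,2) b: {T1}  orig:{}
  cell(0,1) ba: {S}
  cell(1,2) ab: {A}
  cell(0,2) bab: {S}

Original NTs in T[0,2] deriving "bab": ["S"]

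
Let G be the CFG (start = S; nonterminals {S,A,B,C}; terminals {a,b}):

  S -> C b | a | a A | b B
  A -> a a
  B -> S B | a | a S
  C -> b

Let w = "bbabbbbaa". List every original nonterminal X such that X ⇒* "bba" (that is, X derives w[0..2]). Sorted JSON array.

Convert to CNF:
  S -> C T1 | T0 A | T1 B | a
  A -> T0 T0
  B -> S B | T0 S | a
  C -> b
  T0 -> a
  T1 -> b

Fill CYK table bottom-up — only the sub-triangle for w[0..2]:
  [0..0]={C,T1}  "b"  orig:{C}
  [1..1]={C,T1}  "b"  orig:{C}
  [2..2]={B,S,T0}  "a"  orig:{B,S}
  [0..1]={S}  "bb"
  [1..2]={S}  "ba"
  [0..2]={B}  "bba"

Original NTs in T[0,2] deriving "bba": ["B"]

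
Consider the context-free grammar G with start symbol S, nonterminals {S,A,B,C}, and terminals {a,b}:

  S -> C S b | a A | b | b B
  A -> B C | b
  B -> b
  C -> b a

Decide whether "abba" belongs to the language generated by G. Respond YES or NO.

CNF form of G:
  S -> C X2 | T0 B | T1 A | b
  A -> B C | b
  B -> b
  C -> T0 T1
  T0 -> b
  T1 -> a
  X2 -> S T0

CYK fill:
  cell(0,0) a: {T1}  orig:{}
  cell(1,1) b: {A,B,S,T0}  orig:{A,B,S}
  cell(2,2) b: {A,B,S,T0}  orig:{A,B,S}
  cell(3,3) a: {T1}  orig:{}
  cell(0,1) ab: {S}
  cell(1,2) bb: {S,X2}  orig:{S}
  cell(2,3) ba: {C}
  cell(0,2) abb: {X2}  orig:{}
  cell(1,3) bba: {A}
  cell(0,3) abba: {S}

S ∈ T[0,3] ⇒ YES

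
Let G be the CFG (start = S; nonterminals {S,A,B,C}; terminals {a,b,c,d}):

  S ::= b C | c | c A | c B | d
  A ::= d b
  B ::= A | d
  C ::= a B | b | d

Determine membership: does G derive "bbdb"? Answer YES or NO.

CNF form of G:
  S -> T1 C | T3 A | T3 B | c | d
  A -> T0 T1
  B -> T0 T1 | d
  C -> T2 B | b | d
  T0 -> d
  T1 -> b
  T2 -> a
  T3 -> c

CYK fill:
  T[0,0] 'b' = {C,T1}  orig:{C}
  T[1,1] 'b' = {C,T1}  orig:{C}
  T[2,2] 'd' = {B,C,S,T0}  orig:{B,C,S}
  T[3,3] 'b' = {C,T1}  orig:{C}
  T[0,1] 'bb' = {S}
  T[1,2] 'bd' = {S}
  T[2,3] 'db' = {A,B}
  T[0,2] 'bbd' = ∅
  T[1,3] 'bdb' = ∅
  T[0,3] 'bbdb' = ∅

S ∉ T[0,3] ⇒ NO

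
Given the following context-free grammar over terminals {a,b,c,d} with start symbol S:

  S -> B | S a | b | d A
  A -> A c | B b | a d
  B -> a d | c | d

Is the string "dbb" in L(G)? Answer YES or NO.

CNF form of G:
  S -> S T2 | T2 T3 | T3 A | b | c | d
  A -> A T0 | B T1 | T2 T3
  B -> T2 T3 | c | d
  T0 -> c
  T1 -> b
  T2 -> a
  T3 -> d

Fill CYK table bottom-up:
  [0..0]={B,S,T3}  "d"  orig:{B,S}
  [1..1]={S,T1}  "b"  orig:{S}
  [2..2]={S,T1}  "b"  orig:{S}
  [0..1]={A}  "db"
  [1..2]=∅  "bb"
  [0..2]=∅  "dbb"

S ∉ T[0,2] ⇒ NO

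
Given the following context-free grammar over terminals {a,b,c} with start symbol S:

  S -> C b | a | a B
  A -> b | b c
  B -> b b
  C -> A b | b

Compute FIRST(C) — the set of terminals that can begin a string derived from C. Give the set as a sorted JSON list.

FIRST sets, iterate to fixpoint:
pass 1:
  A via A→b: +{b}
  B via B→b b: +{b}
  C via C→A b: +{b}
  S via S→C b: +{b}
  S via S→a: +{a}
  FIRST(S)={a,b}  FIRST(A)={b}  FIRST(B)={b}  FIRST(C)={b}
pass 2: (stable)
  FIRST(S)={a,b}  FIRST(A)={b}  FIRST(B)={b}  FIRST(C)={b}

FIRST(C) = ["b"]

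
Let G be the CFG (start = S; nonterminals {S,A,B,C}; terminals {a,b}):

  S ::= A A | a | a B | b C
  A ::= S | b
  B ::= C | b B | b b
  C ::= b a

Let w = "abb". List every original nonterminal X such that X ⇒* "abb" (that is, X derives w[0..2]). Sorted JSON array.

CNF form of G:
  S -> A A | T0 B | T1 C | a
  A -> A A | T0 B | T1 C | a | b
  B -> T1 B | T1 T0 | T1 T1
  C -> T1 T0
  T0 -> a
  T1 -> b

CYK table (by increasing span) — only the sub-triangle for w[0..2]:
  cell(0,0) a: {A,S,T0}  orig:{A,S}
  cell(1,1) b: {A,T1}  orig:{A}
  cell(2,2) b: {A,T1}  orig:{A}
  cell(0,1) ab: {A,S}
  cell(1,2) bb: {A,B,S}
  cell(0,2) abb: {A,S}

Original NTs in T[0,2] deriving "abb": ["A", "S"]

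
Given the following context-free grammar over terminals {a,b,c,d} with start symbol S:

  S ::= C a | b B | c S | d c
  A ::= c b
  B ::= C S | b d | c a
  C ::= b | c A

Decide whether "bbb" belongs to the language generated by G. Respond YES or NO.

CNF form of G:
  S -> C T3 | T0 S | T1 B | T2 T0
  A -> T0 T1
  B -> C S | T0 T3 | T1 T2
  C -> T0 A | b
  T0 -> c
  T1 -> b
  T2 -> d
  T3 -> a

CYK table (by increasing span):
  cell(0,0) b: {C,T1}  orig:{C}
  cell(1,1) b: {C,T1}  orig:{C}
  cell(2,2) b: {C,T1}  orig:{C}
  cell(0,1) bb: ∅
  cell(1,2) bb: ∅
  cell(0,2) bbb: ∅

S ∉ T[0,2] ⇒ NO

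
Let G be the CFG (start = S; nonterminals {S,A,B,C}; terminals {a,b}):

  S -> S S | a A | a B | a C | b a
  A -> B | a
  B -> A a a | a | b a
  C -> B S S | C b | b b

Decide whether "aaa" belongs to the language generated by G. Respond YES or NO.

Convert to CNF:
  S -> S S | T0 A | T0 B | T0 C | T1 T0
  A -> A X2 | T1 T0 | a
  B -> A X3 | T1 T0 | a
  C -> B X4 | C T1 | T1 T1
  T0 -> a
  T1 -> b
  X2 -> T0 T0
  X3 -> T0 T0
  X4 -> S S

CYK table (by increasing span):
  [0..0]={A,B,T0}  "a"  orig:{A,B}
  [1..1]={A,B,T0}  "a"  orig:{A,B}
  [2..2]={A,B,T0}  "a"  orig:{A,B}
  [0..1]={S,X2,X3}  "aa"  orig:{S}
  [1..2]={S,X2,X3}  "aa"  orig:{S}
  [0..2]={A,B}  "aaa"

S ∉ T[0,2] ⇒ NO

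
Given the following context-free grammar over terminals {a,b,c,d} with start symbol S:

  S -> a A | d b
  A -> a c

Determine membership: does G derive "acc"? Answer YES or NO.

CNF form of G:
  S -> T0 A | T2 T3
  A -> T0 T1
  T0 -> a
  T1 -> c
  T2 -> d
  T3 -> b

CYK table (by increasing span):
  cell(0,0) a: {T0}  orig:{}
  cell(1,1) c: {T1}  orig:{}
  cell(2,2) c: {T1}  orig:{}
  cell(0,1) ac: {A}
  cell(1,2) cc: ∅
  cell(0,2) acc: ∅

S ∉ T[0,2] ⇒ NO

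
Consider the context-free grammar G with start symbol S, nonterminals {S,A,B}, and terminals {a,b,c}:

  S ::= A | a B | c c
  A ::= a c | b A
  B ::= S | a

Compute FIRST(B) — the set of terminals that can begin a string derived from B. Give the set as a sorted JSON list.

FIRST iteration:
iter 1:
  A via A→a c: +{a}
  A via A→b A: +{b}
  B via B→a: +{a}
  S via S→A: +{a,b}
  S via S→c c: +{c}
  S: {a,b,c}  A: {a,b}  B: {a}
iter 2:
  B via B→S: +{b,c}
  S: {a,b,c}  A: {a,b}  B: {a,b,c}
iter 3: (no change)
  S: {a,b,c}  A: {a,b}  B: {a,b,c}

FIRST(B) = ["a", "b", "c"]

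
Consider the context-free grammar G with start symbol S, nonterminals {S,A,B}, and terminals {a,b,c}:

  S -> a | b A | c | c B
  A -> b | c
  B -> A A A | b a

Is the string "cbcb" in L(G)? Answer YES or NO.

Convert to CNF:
  S -> T0 A | T2 B | a | c
  A -> b | c
  B -> A X3 | T0 T1
  T0 -> b
  T1 -> a
  T2 -> c
  X3 -> A A

Fill CYK table bottom-up:
  cell(0,0) c: {A,S,T2}  orig:{A,S}
  cell(1,1) b: {A,T0}  orig:{A}
  cell(2,2) c: {A,S,T2}  orig:{A,S}
  cell(3,3) b: {A,T0}  orig:{A}
  cell(0,1) cb: {X3}  orig:{}
  cell(1,2) bc: {S,X3}  orig:{S}
  cell(2,3) cb: {X3}  orig:{}
  cell(0,2) cbc: {B}
  cell(1,3) bcb: {B}
  cell(0,3) cbcb: {S}

S ∈ T[0,3] ⇒ YES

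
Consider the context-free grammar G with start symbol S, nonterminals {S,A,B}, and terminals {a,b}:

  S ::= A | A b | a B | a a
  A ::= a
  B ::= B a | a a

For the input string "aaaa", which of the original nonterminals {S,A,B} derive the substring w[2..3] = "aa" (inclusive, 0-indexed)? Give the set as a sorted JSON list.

Convert to CNF:
  S -> A T1 | T0 B | T0 T0 | a
  A -> a
  B -> B T0 | T0 T0
  T0 -> a
  T1 -> b

Fill CYK table bottom-up, restricted to cells inside w[2..3]:
  cell(2,2) a: {A,S,T0}  orig:{A,S}
  cell(3,3) a: {A,S,T0}  orig:{A,S}
  cell(2,3) aa: {B,S}

Original NTs in T[2,3] deriving "aa": ["B", "S"]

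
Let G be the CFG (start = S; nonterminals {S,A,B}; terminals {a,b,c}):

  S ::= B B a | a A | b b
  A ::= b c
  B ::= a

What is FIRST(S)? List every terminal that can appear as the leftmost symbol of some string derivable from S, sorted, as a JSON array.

Compute FIRST by fixpoint:
pass 1:
  A via A→b c: +{b}
  B via B→a: +{a}
  S via S→B B a: +{a}
  S via S→b b: +{b}
  FIRST(S)={a,b}  FIRST(A)={b}  FIRST(B)={a}
pass 2: done
  FIRST(S)={a,b}  FIRST(A)={b}  FIRST(B)={a}

FIRST(S) = ["a", "b"]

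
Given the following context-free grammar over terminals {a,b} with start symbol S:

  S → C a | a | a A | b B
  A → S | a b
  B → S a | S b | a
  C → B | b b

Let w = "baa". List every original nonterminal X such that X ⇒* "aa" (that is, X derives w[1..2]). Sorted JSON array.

CNF form of G:
  S -> C T0 | T0 A | T1 B | a
  A -> C T0 | T0 A | T0 T1 | T1 B | a
  B -> S T0 | S T1 | a
  C -> S T0 | S T1 | T1 T1 | a
  T0 -> a
  T1 -> b

CYK table (by increasing span), restricted to cells inside w[1..2]:
  cell(1,1) a: {A,B,C,S,T0}  orig:{A,B,C,S}
  cell(2,2) a: {A,B,C,S,T0}  orig:{A,B,C,S}
  cell(1,2) aa: {A,B,C,S}

Original NTs in T[1,2] deriving "aa": ["A", "B", "C", "S"]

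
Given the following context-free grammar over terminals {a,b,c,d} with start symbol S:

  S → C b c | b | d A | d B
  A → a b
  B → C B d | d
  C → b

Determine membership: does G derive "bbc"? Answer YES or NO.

Convert to CNF:
  S -> C X5 | T2 A | T2 B | b
  A -> T0 T1
  B -> C X4 | d
  C -> b
  T0 -> a
  T1 -> b
  T2 -> d
  T3 -> c
  X4 -> B T2
  X5 -> T1 T3

Fill CYK table bottom-up:
  cell(0,0) b: {C,S,T1}  orig:{C,S}
  cell(1,1) b: {C,S,T1}  orig:{C,S}
  cell(2,2) c: {T3}  orig:{}
  cell(0,1) bb: ∅
  cell(1,2) bc: {X5}  orig:{}
  cell(0,2) bbc: {S}

S ∈ T[0,2] ⇒ YES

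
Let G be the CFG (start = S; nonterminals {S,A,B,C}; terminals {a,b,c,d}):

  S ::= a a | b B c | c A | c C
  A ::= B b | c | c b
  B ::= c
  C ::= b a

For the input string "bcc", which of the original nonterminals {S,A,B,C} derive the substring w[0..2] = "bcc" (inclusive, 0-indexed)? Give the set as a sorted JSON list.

CNF form of G:
  S -> T0 X3 | T1 A | T1 C | T2 T2
  A -> B T0 | T1 T0 | c
  B -> c
  C -> T0 T2
  T0 -> b
  T1 -> c
  T2 -> a
  X3 -> B T1

CYK fill, restricted to cells inside w[0..2]:
  cell(0,0) b: {T0}  orig:{}
  cell(1,1) c: {A,B,T1}  orig:{A,B}
  cell(2,2) c: {A,B,T1}  orig:{A,B}
  cell(0,1) bc: ∅
  cell(1,2) cc: {S,X3}  orig:{S}
  cell(0,2) bcc: {S}

Original NTs in T[0,2] deriving "bcc": ["S"]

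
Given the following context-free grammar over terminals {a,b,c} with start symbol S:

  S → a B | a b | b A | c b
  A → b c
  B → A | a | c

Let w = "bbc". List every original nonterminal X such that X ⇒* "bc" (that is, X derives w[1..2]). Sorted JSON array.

CNF form of G:
  S -> T0 A | T1 T0 | T2 B | T2 T0
  A -> T0 T1
  B -> T0 T1 | a | c
  T0 -> b
  T1 -> c
  T2 -> a

CYK fill — only the sub-triangle for w[1..2]:
  cell(1,1) b: {T0}  orig:{}
  cell(2,2) c: {B,T1}  orig:{B}
  cell(1,2) bc: {A,B}

Original NTs in T[1,2] deriving "bc": ["A", "B"]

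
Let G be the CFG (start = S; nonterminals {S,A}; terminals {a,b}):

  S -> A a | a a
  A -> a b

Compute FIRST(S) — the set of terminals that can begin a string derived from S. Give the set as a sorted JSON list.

FIRST iteration:
[1]
  A via A→a b: +{a}
  S via S→A a: +{a}
  FIRST(S)={a}  FIRST(A)={a}
[2] — fixpoint
  FIRST(S)={a}  FIRST(A)={a}

FIRST(S) = ["a"]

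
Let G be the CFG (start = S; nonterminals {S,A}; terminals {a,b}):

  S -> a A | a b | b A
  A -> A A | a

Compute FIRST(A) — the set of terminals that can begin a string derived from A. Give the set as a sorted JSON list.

Compute FIRST by fixpoint:
pass 1:
  A via A→a: +{a}
  S via S→a A: +{a}
  S via S→b A: +{b}
  FIRST[S]={a,b}  FIRST[A]={a}
pass 2: (stable)
  FIRST[S]={a,b}  FIRST[A]={a}

FIRST(A) = ["a"]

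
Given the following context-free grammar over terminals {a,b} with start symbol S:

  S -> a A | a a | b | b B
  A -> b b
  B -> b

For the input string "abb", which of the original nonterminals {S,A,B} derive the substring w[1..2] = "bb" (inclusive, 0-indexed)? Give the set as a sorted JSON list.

Convert to CNF:
  S -> T0 B | T1 A | T1 T1 | b
  A -> T0 T0
  B -> b
  T0 -> b
  T1 -> a

CYK fill — only the sub-triangle for w[1..2]:
  T[1,1] 'b' = {B,S,T0}  orig:{B,S}
  T[2,2] 'b' = {B,S,T0}  orig:{B,S}
  T[1,2] 'bb' = {A,S}

Original NTs in T[1,2] deriving "bb": ["A", "S"]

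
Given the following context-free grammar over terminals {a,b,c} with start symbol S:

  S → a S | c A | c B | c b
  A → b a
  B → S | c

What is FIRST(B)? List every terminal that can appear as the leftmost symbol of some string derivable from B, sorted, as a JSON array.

FIRST iteration:
round 1:
  A via A→b a: +{b}
  B via B→c: +{c}
  S via S→a S: +{a}
  S via S→c A: +{c}
  S: {a,c}  A: {b}  B: {c}
round 2:
  B via B→S: +{a}
  S: {a,c}  A: {b}  B: {a,c}
round 3: — fixpoint
  S: {a,c}  A: {b}  B: {a,c}

FIRST(B) = ["a", "c"]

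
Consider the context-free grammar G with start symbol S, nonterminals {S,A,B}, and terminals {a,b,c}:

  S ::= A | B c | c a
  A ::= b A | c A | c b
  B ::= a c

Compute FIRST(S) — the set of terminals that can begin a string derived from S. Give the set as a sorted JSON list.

FIRST sets, iterate to fixpoint:
pass 1:
  A via A→b A: +{b}
  A via A→c A: +{c}
  B via B→a c: +{a}
  S via S→A: +{b,c}
  S via S→B c: +{a}
  FIRST(S)={a,b,c}  FIRST(A)={b,c}  FIRST(B)={a}
pass 2: done
  FIRST(S)={a,b,c}  FIRST(A)={b,c}  FIRST(B)={a}

FIRST(S) = ["a", "b", "c"]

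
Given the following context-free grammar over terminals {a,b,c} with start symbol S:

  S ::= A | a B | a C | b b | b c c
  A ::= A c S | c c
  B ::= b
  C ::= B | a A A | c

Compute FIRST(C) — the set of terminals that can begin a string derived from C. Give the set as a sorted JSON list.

Compute FIRST by fixpoint:
[1]
  A via A→c c: +{c}
  B via B→b: +{b}
  C via C→B: +{b}
  C via C→a A A: +{a}
  C via C→c: +{c}
  S via S→A: +{c}
  S via S→a B: +{a}
  S via S→b b: +{b}
  FIRST[S]={a,b,c}  FIRST[A]={c}  FIRST[B]={b}  FIRST[C]={a,b,c}
[2] (stable)
  FIRST[S]={a,b,c}  FIRST[A]={c}  FIRST[B]={b}  FIRST[C]={a,b,c}

FIRST(C) = ["a", "b", "c"]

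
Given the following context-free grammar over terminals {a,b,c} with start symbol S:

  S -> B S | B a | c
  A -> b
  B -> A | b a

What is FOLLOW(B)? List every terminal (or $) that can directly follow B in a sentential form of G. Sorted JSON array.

Compute FIRST by fixpoint:
[1]
  A via A→b: +{b}
  B via B→A: +{b}
  S via S→B S: +{b}
  S via S→c: +{c}
  FIRST[S]={b,c}  FIRST[A]={b}  FIRST[B]={b}
[2] — fixpoint
  FIRST[S]={b,c}  FIRST[A]={b}  FIRST[B]={b}

FOLLOW iteration:
seed FOLLOW(S) with $
pass 1:
  S→B S: FOLLOW(B) ⊇ FIRST(S) = {b,c}; new: +{b,c}
  S→B a: FOLLOW(B) ⊇ FIRST(a) = {a}; new: +{a}
  FOLLOW[S]={$}  FOLLOW[A]={}  FOLLOW[B]={a,b,c}
pass 2:
  B→A: FOLLOW(A) ⊇ FOLLOW(B) ⊇ {a,b,c}; new: +{a,b,c}
  FOLLOW[S]={$}  FOLLOW[A]={a,b,c}  FOLLOW[B]={a,b,c}
pass 3: (stable)
  FOLLOW[S]={$}  FOLLOW[A]={a,b,c}  FOLLOW[B]={a,b,c}

FOLLOW(B) = ["a", "b", "c"]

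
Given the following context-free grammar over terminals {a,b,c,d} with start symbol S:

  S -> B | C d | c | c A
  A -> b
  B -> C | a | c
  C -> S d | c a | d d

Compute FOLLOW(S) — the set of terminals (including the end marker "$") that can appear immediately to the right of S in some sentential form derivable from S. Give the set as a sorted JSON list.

FIRST sets, iterate to fixpoint:
iter 1:
  A via A→b: +{b}
  B via B→a: +{a}
  B via B→c: +{c}
  C via C→c a: +{c}
  C via C→d d: +{d}
  S via S→B: +{a,c}
  S via S→C d: +{d}
  S: {a,c,d}  A: {b}  B: {a,c}  C: {c,d}
iter 2:
  B via B→C: +{d}
  C via C→S d: +{a}
  S: {a,c,d}  A: {b}  B: {a,c,d}  C: {a,c,d}
iter 3: done
  S: {a,c,d}  A: {b}  B: {a,c,d}  C: {a,c,d}

FOLLOW iteration:
FOLLOW(S) := {$}
pass 1:
  C→S d: FOLLOW(S) ⊇ FIRST(d) = {d}; new: +{d}
  S→B: FOLLOW(B) ⊇ FOLLOW(S) ⊇ {$,d}; new: +{$,d}
  S→C d: FOLLOW(C) ⊇ FIRST(d) = {d}; new: +{d}
  S→c A: FOLLOW(A) ⊇ FOLLOW(S) ⊇ {$,d}; new: +{$,d}
  FOLLOW(S)={$,d}  FOLLOW(A)={$,d}  FOLLOW(B)={$,d}  FOLLOW(C)={d}
pass 2:
  B→C: FOLLOW(C) ⊇ FOLLOW(B) ⊇ {$,d}; new: +{$}
  FOLLOW(S)={$,d}  FOLLOW(A)={$,d}  FOLLOW(B)={$,d}  FOLLOW(C)={$,d}
pass 3: — fixpoint
  FOLLOW(S)={$,d}  FOLLOW(A)={$,d}  FOLLOW(B)={$,d}  FOLLOW(C)={$,d}

FOLLOW(S) = ["$", "d"]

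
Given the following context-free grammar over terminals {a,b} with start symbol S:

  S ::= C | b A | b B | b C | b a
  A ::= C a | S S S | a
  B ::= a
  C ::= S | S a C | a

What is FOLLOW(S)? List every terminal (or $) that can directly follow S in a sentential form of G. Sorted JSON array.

Compute FIRST by fixpoint:
pass 1:
  A via A→a: +{a}
  B via B→a: +{a}
  C via C→a: +{a}
  S via S→C: +{a}
  S via S→b A: +{b}
  FIRST(S)={a,b}  FIRST(A)={a}  FIRST(B)={a}  FIRST(C)={a}
pass 2:
  A via A→S S S: +{b}
  C via C→S: +{b}
  FIRST(S)={a,b}  FIRST(A)={a,b}  FIRST(B)={a}  FIRST(C)={a,b}
pass 3: — fixpoint
  FIRST(S)={a,b}  FIRST(A)={a,b}  FIRST(B)={a}  FIRST(C)={a,b}

FOLLOW iteration:
FOLLOW(S) := {$}
iter 1:
  A→C a: FOLLOW(C) ⊇ FIRST(a) = {a}; new: +{a}
  A→S S S: FOLLOW(S) ⊇ FIRST(S) = {a,b}; new: +{a,b}
  S→C: FOLLOW(C) ⊇ FOLLOW(S) ⊇ {$,a,b}; new: +{$,b}
  S→b A: FOLLOW(A) ⊇ FOLLOW(S) ⊇ {$,a,b}; new: +{$,a,b}
  S→b B: FOLLOW(B) ⊇ FOLLOW(S) ⊇ {$,a,b}; new: +{$,a,b}
  FOLLOW[S]={$,a,b}  FOLLOW[A]={$,a,b}  FOLLOW[B]={$,a,b}  FOLLOW[C]={$,a,b}
iter 2: — fixpoint
  FOLLOW[S]={$,a,b}  FOLLOW[A]={$,a,b}  FOLLOW[B]={$,a,b}  FOLLOW[C]={$,a,b}

FOLLOW(S) = ["$", "a", "b"]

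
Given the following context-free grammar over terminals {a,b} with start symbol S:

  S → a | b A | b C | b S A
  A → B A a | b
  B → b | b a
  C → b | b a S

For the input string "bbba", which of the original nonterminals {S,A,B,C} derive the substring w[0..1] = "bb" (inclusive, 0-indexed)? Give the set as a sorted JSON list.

CNF form of G:
  S -> T1 A | T1 C | T1 X4 | a
  A -> B X2 | b
  B -> T1 T0 | b
  C -> T1 X3 | b
  T0 -> a
  T1 -> b
  X2 -> A T0
  X3 -> T0 S
  X4 -> S A

CYK fill (cells [i..j] with 0 ≤ i ≤ j ≤ 1 only):
  [0..0]={A,B,C,T1}  "b"  orig:{A,B,C}
  [1..1]={A,B,C,T1}  "b"  orig:{A,B,C}
  [0..1]={S}  "bb"

Original NTs in T[0,1] deriving "bb": ["S"]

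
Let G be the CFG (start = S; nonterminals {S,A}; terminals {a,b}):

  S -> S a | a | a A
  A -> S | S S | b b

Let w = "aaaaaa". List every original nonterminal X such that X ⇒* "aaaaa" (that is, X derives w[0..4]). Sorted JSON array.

Convert to CNF:
  S -> S T0 | T0 A | a
  A -> S S | S T0 | T0 A | T1 T1 | a
  T0 -> a
  T1 -> b

CYK fill, restricted to cells inside w[0..4]:
  T[0,0] 'a' = {A,S,T0}  orig:{A,S}
  T[1,1] 'a' = {A,S,T0}  orig:{A,S}
  T[2,2] 'a' = {A,S,T0}  orig:{A,S}
  T[3,3] 'a' = {A,S,T0}  orig:{A,S}
  T[4,4] 'a' = {A,S,T0}  orig:{A,S}
  T[0,1] 'aa' = {A,S}
  T[1,2] 'aa' = {A,S}
  T[2,3] 'aa' = {A,S}
  T[3,4] 'aa' = {A,S}
  T[0,2] 'aaa' = {A,S}
  T[1,3] 'aaa' = {A,S}
  T[2,4] 'aaa' = {A,S}
  T[0,3] 'aaaa' = {A,S}
  T[1,4] 'aaaa' = {A,S}
  T[0,4] 'aaaaa' = {A,S}

Original NTs in T[0,4] deriving "aaaaa": ["A", "S"]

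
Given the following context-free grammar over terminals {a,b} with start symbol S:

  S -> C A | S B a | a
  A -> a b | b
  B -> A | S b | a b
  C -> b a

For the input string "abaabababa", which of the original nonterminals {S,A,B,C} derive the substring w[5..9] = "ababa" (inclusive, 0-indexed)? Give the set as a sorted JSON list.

Convert to CNF:
  S -> C A | S X2 | a
  A -> T0 T1 | b
  B -> S T1 | T0 T1 | b
  C -> T1 T0
  T0 -> a
  T1 -> b
  X2 -> B T0

CYK fill, restricted to cells inside w[5..9]:
  [5..5]={S,T0}  "a"  orig:{S}
  [6..6]={A,B,T1}  "b"  orig:{A,B}
  [7..7]={S,T0}  "a"  orig:{S}
  [8..8]={A,B,T1}  "b"  orig:{A,B}
  [9..9]={S,T0}  "a"  orig:{S}
  [5..6]={A,B}  "ab"
  [6..7]={C,X2}  "ba"  orig:{C}
  [7..8]={A,B}  "ab"
  [8..9]={C,X2}  "ba"  orig:{C}
  [5..7]={S,X2}  "aba"  orig:{S}
  [6..8]={S}  "bab"
  [7..9]={S,X2}  "aba"  orig:{S}
  [5..8]={B}  "abab"
  [6..9]=∅  "baba"
  [5..9]={S,X2}  "ababa"  orig:{S}

Original NTs in T[5,9] deriving "ababa": ["S"]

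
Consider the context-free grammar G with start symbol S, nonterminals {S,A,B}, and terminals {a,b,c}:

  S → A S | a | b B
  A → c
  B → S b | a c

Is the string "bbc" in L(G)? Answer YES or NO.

CNF form of G:
  S -> A S | T0 B | a
  A -> c
  B -> S T0 | T1 T2
  T0 -> b
  T1 -> a
  T2 -> c

Fill CYK table bottom-up:
  [0..0]={T0}  "b"  orig:{}
  [1..1]={T0}  "b"  orig:{}
  [2..2]={A,T2}  "c"  orig:{A}
  [0..1]=∅  "bb"
  [1..2]=∅  "bc"
  [0..2]=∅  "bbc"

S ∉ T[0,2] ⇒ NO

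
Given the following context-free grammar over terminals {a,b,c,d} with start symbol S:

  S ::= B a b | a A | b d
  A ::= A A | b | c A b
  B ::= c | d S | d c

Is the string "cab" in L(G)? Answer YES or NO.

Convert to CNF:
  S -> B X5 | T1 T2 | T3 A
  A -> A A | T0 X4 | b
  B -> T2 S | T2 T0 | c
  T0 -> c
  T1 -> b
  T2 -> d
  T3 -> a
  X4 -> A T1
  X5 -> T3 T1

Fill CYK table bottom-up:
  cell(0,0) c: {B,T0}  orig:{B}
  cell(1,1) a: {T3}  orig:{}
  cell(2,2) b: {A,T1}  orig:{A}
  cell(0,1) ca: ∅
  cell(1,2) ab: {S,X5}  orig:{S}
  cell(0,2) cab: {S}

S ∈ T[0,2] ⇒ YES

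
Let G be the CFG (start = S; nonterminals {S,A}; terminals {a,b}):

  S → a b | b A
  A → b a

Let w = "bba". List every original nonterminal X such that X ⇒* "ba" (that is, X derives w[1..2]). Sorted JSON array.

CNF form of G:
  S -> T0 A | T1 T0
  A -> T0 T1
  T0 -> b
  T1 -> a

CYK fill (cells [i..j] with 1 ≤ i ≤ j ≤ 2 only):
  [1..1]={T0}  "b"  orig:{}
  [2..2]={T1}  "a"  orig:{}
  [1..2]={A}  "ba"

Original NTs in T[1,2] deriving "ba": ["A"]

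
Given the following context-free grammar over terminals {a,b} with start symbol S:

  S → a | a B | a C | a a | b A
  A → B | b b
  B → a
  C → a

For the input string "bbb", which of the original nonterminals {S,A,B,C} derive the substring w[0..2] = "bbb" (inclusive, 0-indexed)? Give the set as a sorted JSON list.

CNF form of G:
  S -> T0 A | T1 B | T1 C | T1 T1 | a
  A -> T0 T0 | a
  B -> a
  C -> a
  T0 -> b
  T1 -> a

CYK fill, restricted to cells inside w[0..2]:
  cell(0,0) b: {T0}  orig:{}
  cell(1,1) b: {T0}  orig:{}
  cell(2,2) b: {T0}  orig:{}
  cell(0,1) bb: {A}
  cell(1,2) bb: {A}
  cell(0,2) bbb: {S}

Original NTs in T[0,2] deriving "bbb": ["S"]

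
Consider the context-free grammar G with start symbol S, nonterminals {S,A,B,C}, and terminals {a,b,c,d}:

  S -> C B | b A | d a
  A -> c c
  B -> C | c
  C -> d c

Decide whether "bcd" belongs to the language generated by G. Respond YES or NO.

CNF form of G:
  S -> C B | T1 T3 | T2 A
  A -> T0 T0
  B -> T1 T0 | c
  C -> T1 T0
  T0 -> c
  T1 -> d
  T2 -> b
  T3 -> a

CYK fill:
  cell(0,0) b: {T2}  orig:{}
  cell(1,1) c: {B,T0}  orig:{B}
  cell(2,2) d: {T1}  orig:{}
  cell(0,1) bc: ∅
  cell(1,2) cd: ∅
  cell(0,2) bcd: ∅

S ∉ T[0,2] ⇒ NO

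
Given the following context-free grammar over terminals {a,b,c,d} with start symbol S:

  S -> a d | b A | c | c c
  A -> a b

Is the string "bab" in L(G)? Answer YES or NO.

Convert to CNF:
  S -> T0 T2 | T1 A | T3 T3 | c
  A -> T0 T1
  T0 -> a
  T1 -> b
  T2 -> d
  T3 -> c

CYK fill:
  cell(0,0) b: {T1}  orig:{}
  cell(1,1) a: {T0}  orig:{}
  cell(2,2) b: {T1}  orig:{}
  cell(0,1) ba: ∅
  cell(1,2) ab: {A}
  cell(0,2) bab: {S}

S ∈ T[0,2] ⇒ YES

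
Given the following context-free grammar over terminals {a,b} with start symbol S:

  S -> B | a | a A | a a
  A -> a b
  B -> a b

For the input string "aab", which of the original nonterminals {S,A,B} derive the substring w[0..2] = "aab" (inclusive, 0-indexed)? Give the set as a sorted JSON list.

Convert to CNF:
  S -> T0 A | T0 T0 | T0 T1 | a
  A -> T0 T1
  B -> T0 T1
  T0 -> a
  T1 -> b

CYK table (by increasing span) — only the sub-triangle for w[0..2]:
  cell(0,0) a: {S,T0}  orig:{S}
  cell(1,1) a: {S,T0}  orig:{S}
  cell(2,2) b: {T1}  orig:{}
  cell(0,1) aa: {S}
  cell(1,2) ab: {A,B,S}
  cell(0,2) aab: {S}

Original NTs in T[0,2] deriving "aab": ["S"]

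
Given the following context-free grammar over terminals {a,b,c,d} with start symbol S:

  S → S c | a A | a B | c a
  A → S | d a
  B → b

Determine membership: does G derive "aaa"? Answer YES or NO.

CNF form of G:
  S -> S T0 | T0 T1 | T1 A | T1 B
  A -> S T0 | T0 T1 | T1 A | T1 B | T2 T1
  B -> b
  T0 -> c
  T1 -> a
  T2 -> d

Fill CYK table bottom-up:
  [0..0]={T1}  "a"  orig:{}
  [1..1]={T1}  "a"  orig:{}
  [2..2]={T1}  "a"  orig:{}
  [0..1]=∅  "aa"
  [1..2]=∅  "aa"
  [0..2]=∅  "aaa"

S ∉ T[0,2] ⇒ NO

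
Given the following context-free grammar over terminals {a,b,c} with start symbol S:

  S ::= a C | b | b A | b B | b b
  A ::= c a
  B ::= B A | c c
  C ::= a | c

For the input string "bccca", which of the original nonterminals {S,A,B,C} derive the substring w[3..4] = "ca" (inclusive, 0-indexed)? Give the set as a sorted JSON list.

CNF form of G:
  S -> T1 C | T2 A | T2 B | T2 T2 | b
  A -> T0 T1
  B -> B A | T0 T0
  C -> a | c
  T0 -> c
  T1 -> a
  T2 -> b

Fill CYK table bottom-up — only the sub-triangle for w[3..4]:
  cell(3,3) c: {C,T0}  orig:{C}
  cell(4,4) a: {C,T1}  orig:{C}
  cell(3,4) ca: {A}

Original NTs in T[3,4] deriving "ca": ["A"]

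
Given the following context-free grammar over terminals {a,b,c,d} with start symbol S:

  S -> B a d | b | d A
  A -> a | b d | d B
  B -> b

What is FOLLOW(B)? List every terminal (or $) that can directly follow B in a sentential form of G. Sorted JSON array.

FIRST sets, iterate to fixpoint:
[1]
  A via A→a: +{a}
  A via A→b d: +{b}
  A via A→d B: +{d}
  B via B→b: +{b}
  S via S→B a d: +{b}
  S via S→d A: +{d}
  S: {b,d}  A: {a,b,d}  B: {b}
[2] (stable)
  S: {b,d}  A: {a,b,d}  B: {b}

FOLLOW iteration:
FOLLOW(S) := {$}
round 1:
  S→B a d: FOLLOW(B) ⊇ FIRST(a) = {a}; new: +{a}
  S→d A: FOLLOW(A) ⊇ FOLLOW(S) ⊇ {$}; new: +{$}
  S: {$}  A: {$}  B: {a}
round 2:
  A→d B: FOLLOW(B) ⊇ FOLLOW(A) ⊇ {$}; new: +{$}
  S: {$}  A: {$}  B: {$,a}
round 3: done
  S: {$}  A: {$}  B: {$,a}

FOLLOW(B) = ["$", "a"]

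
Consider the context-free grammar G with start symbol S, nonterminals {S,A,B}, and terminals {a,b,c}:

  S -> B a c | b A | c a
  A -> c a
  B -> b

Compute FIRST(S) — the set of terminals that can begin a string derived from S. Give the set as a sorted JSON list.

Compute FIRST by fixpoint:
iter 1:
  A via A→c a: +{c}
  B via B→b: +{b}
  S via S→B a c: +{b}
  S via S→c a: +{c}
  S: {b,c}  A: {c}  B: {b}
iter 2: done
  S: {b,c}  A: {c}  B: {b}

FIRST(S) = ["b", "c"]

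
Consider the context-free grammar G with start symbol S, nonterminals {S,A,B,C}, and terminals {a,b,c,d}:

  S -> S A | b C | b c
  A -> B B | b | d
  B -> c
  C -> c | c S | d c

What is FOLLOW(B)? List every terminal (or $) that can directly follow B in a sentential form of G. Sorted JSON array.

FIRST sets, iterate to fixpoint:
iter 1:
  A via A→b: +{b}
  A via A→d: +{d}
  B via B→c: +{c}
  C via C→c: +{c}
  C via C→d c: +{d}
  S via S→b C: +{b}
  S: {b}  A: {b,d}  B: {c}  C: {c,d}
iter 2:
  A via A→B B: +{c}
  S: {b}  A: {b,c,d}  B: {c}  C: {c,d}
iter 3: — fixpoint
  S: {b}  A: {b,c,d}  B: {c}  C: {c,d}

FOLLOW sets:
FOLLOW(S) := {$}
[1]
  A→B B: FOLLOW(B) ⊇ FIRST(B) = {c}; new: +{c}
  S→S A: FOLLOW(S) ⊇ FIRST(A) = {b,c,d}; new: +{b,c,d}
  S→S A: FOLLOW(A) ⊇ FOLLOW(S) ⊇ {$,b,c,d}; new: +{$,b,c,d}
  S→b C: FOLLOW(C) ⊇ FOLLOW(S) ⊇ {$,b,c,d}; new: +{$,b,c,d}
  S: {$,b,c,d}  A: {$,b,c,d}  B: {c}  C: {$,b,c,d}
[2]
  A→B B: FOLLOW(B) ⊇ FOLLOW(A) ⊇ {$,b,c,d}; new: +{$,b,d}
  S: {$,b,c,d}  A: {$,b,c,d}  B: {$,b,c,d}  C: {$,b,c,d}
[3] (stable)
  S: {$,b,c,d}  A: {$,b,c,d}  B: {$,b,c,d}  C: {$,b,c,d}

FOLLOW(B) = ["$", "b", "c", "d"]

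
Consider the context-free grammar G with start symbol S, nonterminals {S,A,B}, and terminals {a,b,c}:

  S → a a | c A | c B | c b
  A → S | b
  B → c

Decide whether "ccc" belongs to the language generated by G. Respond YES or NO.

CNF form of G:
  S -> T0 T0 | T1 A | T1 B | T1 T2
  A -> T0 T0 | T1 A | T1 B | T1 T2 | b
  B -> c
  T0 -> a
  T1 -> c
  T2 -> b

CYK fill:
  T[0,0] 'c' = {B,T1}  orig:{B}
  T[1,1] 'c' = {B,T1}  orig:{B}
  T[2,2] 'c' = {B,T1}  orig:{B}
  T[0,1] 'cc' = {A,S}
  T[1,2] 'cc' = {A,S}
  T[0,2] 'ccc' = {A,S}

S ∈ T[0,2] ⇒ YES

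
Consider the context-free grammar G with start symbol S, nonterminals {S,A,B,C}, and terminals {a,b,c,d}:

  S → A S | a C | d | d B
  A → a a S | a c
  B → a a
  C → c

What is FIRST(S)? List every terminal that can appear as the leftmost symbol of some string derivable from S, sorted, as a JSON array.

FIRST sets, iterate to fixpoint:
pass 1:
  A via A→a a S: +{a}
  B via B→a a: +{a}
  C via C→c: +{c}
  S via S→A S: +{a}
  S via S→d: +{d}
  FIRST[S]={a,d}  FIRST[A]={a}  FIRST[B]={a}  FIRST[C]={c}
pass 2: done
  FIRST[S]={a,d}  FIRST[A]={a}  FIRST[B]={a}  FIRST[C]={c}

FIRST(S) = ["a", "d"]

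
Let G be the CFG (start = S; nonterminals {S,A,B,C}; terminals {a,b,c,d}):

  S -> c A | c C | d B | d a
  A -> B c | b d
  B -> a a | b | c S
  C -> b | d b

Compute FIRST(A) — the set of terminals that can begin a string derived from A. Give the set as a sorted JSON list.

Compute FIRST by fixpoint:
pass 1:
  A via A→b d: +{b}
  B via B→a a: +{a}
  B via B→b: +{b}
  B via B→c S: +{c}
  C via C→b: +{b}
  C via C→d b: +{d}
  S via S→c A: +{c}
  S via S→d B: +{d}
  S: {c,d}  A: {b}  B: {a,b,c}  C: {b,d}
pass 2:
  A via A→B c: +{a,c}
  S: {c,d}  A: {a,b,c}  B: {a,b,c}  C: {b,d}
pass 3: (no change)
  S: {c,d}  A: {a,b,c}  B: {a,b,c}  C: {b,d}

FIRST(A) = ["a", "b", "c"]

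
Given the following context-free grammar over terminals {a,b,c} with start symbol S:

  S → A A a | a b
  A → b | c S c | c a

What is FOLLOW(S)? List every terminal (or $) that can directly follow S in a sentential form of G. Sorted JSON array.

Compute FIRST by fixpoint:
round 1:
  A via A→b: +{b}
  A via A→c S c: +{c}
  S via S→A A a: +{b,c}
  S via S→a b: +{a}
  FIRST[S]={a,b,c}  FIRST[A]={b,c}
round 2: (stable)
  FIRST[S]={a,b,c}  FIRST[A]={b,c}

FOLLOW iteration:
initialize: $ ∈ FOLLOW(S)
pass 1:
  A→c S c: FOLLOW(S) ⊇ FIRST(c) = {c}; new: +{c}
  S→A A a: FOLLOW(A) ⊇ FIRST(A) = {b,c}; new: +{b,c}
  S→A A a: FOLLOW(A) ⊇ FIRST(a) = {a}; new: +{a}
  FOLLOW(S)={$,c}  FOLLOW(A)={a,b,c}
pass 2: — fixpoint
  FOLLOW(S)={$,c}  FOLLOW(A)={a,b,c}

FOLLOW(S) = ["$", "c"]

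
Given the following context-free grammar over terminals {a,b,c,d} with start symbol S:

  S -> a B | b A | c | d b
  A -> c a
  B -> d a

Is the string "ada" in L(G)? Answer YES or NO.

Convert to CNF:
  S -> T1 B | T2 T3 | T3 A | c
  A -> T0 T1
  B -> T2 T1
  T0 -> c
  T1 -> a
  T2 -> d
  T3 -> b

CYK fill:
  T[0,0] 'a' = {T1}  orig:{}
  T[1,1] 'd' = {T2}  orig:{}
  T[2,2] 'a' = {T1}  orig:{}
  T[0,1] 'ad' = ∅
  T[1,2] 'da' = {B}
  T[0,2] 'ada' = {S}

S ∈ T[0,2] ⇒ YES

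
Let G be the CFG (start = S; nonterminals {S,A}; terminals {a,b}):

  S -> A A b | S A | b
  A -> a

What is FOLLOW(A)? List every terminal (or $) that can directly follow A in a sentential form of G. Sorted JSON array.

Compute FIRST by fixpoint:
round 1:
  A via A→a: +{a}
  S via S→A A b: +{a}
  S via S→b: +{b}
  FIRST[S]={a,b}  FIRST[A]={a}
round 2: (no change)
  FIRST[S]={a,b}  FIRST[A]={a}

FOLLOW iteration:
seed FOLLOW(S) with $
round 1:
  S→A A b: FOLLOW(A) ⊇ FIRST(A) = {a}; new: +{a}
  S→A A b: FOLLOW(A) ⊇ FIRST(b) = {b}; new: +{b}
  S→S A: FOLLOW(S) ⊇ FIRST(A) = {a}; new: +{a}
  S→S A: FOLLOW(A) ⊇ FOLLOW(S) ⊇ {$,a}; new: +{$}
  S: {$,a}  A: {$,a,b}
round 2: (stable)
  S: {$,a}  A: {$,a,b}

FOLLOW(A) = ["$", "a", "b"]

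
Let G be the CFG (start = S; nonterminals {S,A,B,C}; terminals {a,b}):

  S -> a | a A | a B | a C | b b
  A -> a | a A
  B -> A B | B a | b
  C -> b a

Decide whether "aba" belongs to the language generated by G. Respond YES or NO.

Convert to CNF:
  S -> T0 A | T0 B | T0 C | T1 T1 | a
  A -> T0 A | a
  B -> A B | B T0 | b
  C -> T1 T0
  T0 -> a
  T1 -> b

CYK table (by increasing span):
  cell(0,0) a: {A,S,T0}  orig:{A,S}
  cell(1,1) b: {B,T1}  orig:{B}
  cell(2,2) a: {A,S,T0}  orig:{A,S}
  cell(0,1) ab: {B,S}
  cell(1,2) ba: {B,C}
  cell(0,2) aba: {B,S}

S ∈ T[0,2] ⇒ YES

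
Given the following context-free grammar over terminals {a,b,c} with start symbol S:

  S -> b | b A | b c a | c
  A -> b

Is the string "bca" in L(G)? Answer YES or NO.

Convert to CNF:
  S -> T0 A | T0 X3 | b | c
  A -> b
  T0 -> b
  T1 -> c
  T2 -> a
  X3 -> T1 T2

CYK fill:
  [0..0]={A,S,T0}  "b"  orig:{A,S}
  [1..1]={S,T1}  "c"  orig:{S}
  [2..2]={T2}  "a"  orig:{}
  [0..1]=∅  "bc"
  [1..2]={X3}  "ca"  orig:{}
  [0..2]={S}  "bca"

S ∈ T[0,2] ⇒ YES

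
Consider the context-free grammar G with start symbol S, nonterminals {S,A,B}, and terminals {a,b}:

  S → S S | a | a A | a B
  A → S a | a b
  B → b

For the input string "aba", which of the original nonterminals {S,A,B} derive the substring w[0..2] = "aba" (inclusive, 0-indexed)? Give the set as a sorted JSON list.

CNF form of G:
  S -> S S | T0 A | T0 B | a
  A -> S T0 | T0 T1
  B -> b
  T0 -> a
  T1 -> b

CYK table (by increasing span), restricted to cells inside w[0..2]:
  T[0,0] 'a' = {S,T0}  orig:{S}
  T[1,1] 'b' = {B,T1}  orig:{B}
  T[2,2] 'a' = {S,T0}  orig:{S}
  T[0,1] 'ab' = {A,S}
  T[1,2] 'ba' = ∅
  T[0,2] 'aba' = {A,S}

Original NTs in T[0,2] deriving "aba": ["A", "S"]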